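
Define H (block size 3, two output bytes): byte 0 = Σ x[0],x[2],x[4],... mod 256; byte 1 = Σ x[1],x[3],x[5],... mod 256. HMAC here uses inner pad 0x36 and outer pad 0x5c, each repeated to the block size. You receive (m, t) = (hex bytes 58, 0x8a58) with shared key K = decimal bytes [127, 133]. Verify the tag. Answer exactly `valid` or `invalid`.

valid

Key decimal bytes [127, 133] = 7f 85 is 2 bytes ≤ B = 3; zero-pad to 3 bytes: K' = 7f 85 00.
K' ⊕ ipad = 49 b3 36; K' ⊕ opad = 23 d9 5c.
Inner hash: even-index sum = 127 mod 256 = 127; odd-index sum = 267 mod 256 = 11 → 7f 0b.
Outer hash (recomputed tag): even-index sum = 138 mod 256 = 138; odd-index sum = 344 mod 256 = 88 → 8a 58.
Recomputed tag = 8a58; claimed = 8a58 → match.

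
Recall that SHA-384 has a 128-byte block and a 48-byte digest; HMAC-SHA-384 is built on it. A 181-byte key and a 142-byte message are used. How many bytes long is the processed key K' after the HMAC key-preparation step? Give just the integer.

128

Key is 181 > 128 bytes, so it is hashed to 48 bytes then zero-padded to 128: |K'| = 128.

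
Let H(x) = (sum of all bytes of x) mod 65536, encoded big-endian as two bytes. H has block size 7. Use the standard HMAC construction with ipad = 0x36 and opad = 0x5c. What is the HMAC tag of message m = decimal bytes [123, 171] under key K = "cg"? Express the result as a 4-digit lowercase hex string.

Key "cg" = 63 67 is 2 bytes ≤ B = 7; zero-pad to 7 bytes: K' = 63 67 00 00 00 00 00.
K' ⊕ ipad = 55 51 36 36 36 36 36.  K' ⊕ opad = 3f 3b 5c 5c 5c 5c 5c.
Inner input = (K'⊕ipad) ∥ m = 55 51 36 36 36 36 36 ∥ 7b ab.
Inner hash: sum = 85+81+54+54+54+54+54+123+171 = 730 → 02 da.
Outer input = (K'⊕opad) ∥ inner = 3f 3b 5c 5c 5c 5c 5c ∥ 02 da.
Outer hash (tag): sum = 63+59+92+92+92+92+92+2+218 = 802 → 03 22.

0322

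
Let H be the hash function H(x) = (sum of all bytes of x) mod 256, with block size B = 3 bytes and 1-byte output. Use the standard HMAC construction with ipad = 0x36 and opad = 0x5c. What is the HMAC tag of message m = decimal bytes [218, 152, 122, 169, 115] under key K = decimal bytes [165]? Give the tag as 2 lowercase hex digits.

Key decimal bytes [165] = a5 is 1 byte ≤ B = 3; zero-pad to 3 bytes: K' = a5 00 00.
K' ⊕ ipad = 93 36 36.  K' ⊕ opad = f9 5c 5c.
Inner input = (K'⊕ipad) ∥ m = 93 36 36 ∥ da 98 7a a9 73.
Inner hash: sum = 147+54+54+218+152+122+169+115 = 1031; mod 256 = 7 → 07.
Outer input = (K'⊕opad) ∥ inner = f9 5c 5c ∥ 07.
Outer hash (tag): sum = 249+92+92+7 = 440; mod 256 = 184 → b8.

b8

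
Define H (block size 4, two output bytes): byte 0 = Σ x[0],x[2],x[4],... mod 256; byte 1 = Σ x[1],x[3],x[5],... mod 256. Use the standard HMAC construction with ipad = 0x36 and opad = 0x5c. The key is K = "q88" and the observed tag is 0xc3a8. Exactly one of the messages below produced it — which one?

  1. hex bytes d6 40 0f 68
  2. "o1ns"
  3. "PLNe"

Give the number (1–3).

2

Key "q88" = 71 38 38 is 3 bytes ≤ B = 4; zero-pad to 4 bytes: K' = 71 38 38 00.
K' ⊕ ipad = 47 0e 0e 36; K' ⊕ opad = 2d 64 64 5c.
m1: inner = H(47 0e 0e 36 d6 40 0f 68) = 3a ec; tag = H(2d 64 64 5c 3a ec) = cbac
m2: inner = H(47 0e 0e 36 6f 31 6e 73) = 32 e8; tag = H(2d 64 64 5c 32 e8) = c3a8 ← matches
m3: inner = H(47 0e 0e 36 50 4c 4e 65) = f3 f5; tag = H(2d 64 64 5c f3 f5) = 84b5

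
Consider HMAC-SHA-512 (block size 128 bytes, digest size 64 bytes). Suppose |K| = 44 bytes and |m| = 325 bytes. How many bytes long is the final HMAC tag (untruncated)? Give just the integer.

64

The tag is one SHA-512 digest: 64 bytes.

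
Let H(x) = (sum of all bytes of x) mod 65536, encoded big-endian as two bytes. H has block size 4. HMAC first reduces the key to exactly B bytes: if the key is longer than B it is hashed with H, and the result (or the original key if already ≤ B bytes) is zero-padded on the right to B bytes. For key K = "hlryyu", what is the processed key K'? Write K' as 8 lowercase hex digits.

02ad0000

|K| = 6 > B = 4, so first hash the key.
H(K): sum = 104+108+114+121+121+117 = 685 → 02 ad.
Zero-pad H(K) = 02 ad to 4 bytes: K' = 02 ad 00 00.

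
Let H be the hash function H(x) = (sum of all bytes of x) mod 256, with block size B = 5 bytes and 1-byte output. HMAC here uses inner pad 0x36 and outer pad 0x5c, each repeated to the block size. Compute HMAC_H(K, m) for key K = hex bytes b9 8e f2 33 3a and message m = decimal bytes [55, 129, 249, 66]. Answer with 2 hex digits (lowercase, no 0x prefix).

Key hex bytes b9 8e f2 33 3a is exactly B = 5 bytes: K' = b9 8e f2 33 3a.
K' ⊕ ipad = 8f b8 c4 05 0c.  K' ⊕ opad = e5 d2 ae 6f 66.
Inner input = (K'⊕ipad) ∥ m = 8f b8 c4 05 0c ∥ 37 81 f9 42.
Inner hash: sum = 143+184+196+5+12+55+129+249+66 = 1039; mod 256 = 15 → 0f.
Outer input = (K'⊕opad) ∥ inner = e5 d2 ae 6f 66 ∥ 0f.
Outer hash (tag): sum = 229+210+174+111+102+15 = 841; mod 256 = 73 → 49.

49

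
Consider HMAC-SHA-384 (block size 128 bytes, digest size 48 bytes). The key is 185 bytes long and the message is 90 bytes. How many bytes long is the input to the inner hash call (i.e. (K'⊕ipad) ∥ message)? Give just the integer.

Key is 185 > 128 bytes, so it is hashed to 48 bytes then zero-padded to 128: |K'| = 128.
Inner input = (K'⊕ipad) ∥ m → 128 + 90 = 218 bytes.

218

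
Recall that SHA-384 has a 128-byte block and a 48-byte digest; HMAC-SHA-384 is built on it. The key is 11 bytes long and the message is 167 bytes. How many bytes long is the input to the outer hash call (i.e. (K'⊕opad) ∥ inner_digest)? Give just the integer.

176

Key is 11 ≤ 128 bytes, zero-padded: |K'| = 128.
Outer input = (K'⊕opad) ∥ H(inner) → 128 + 48 = 176 bytes.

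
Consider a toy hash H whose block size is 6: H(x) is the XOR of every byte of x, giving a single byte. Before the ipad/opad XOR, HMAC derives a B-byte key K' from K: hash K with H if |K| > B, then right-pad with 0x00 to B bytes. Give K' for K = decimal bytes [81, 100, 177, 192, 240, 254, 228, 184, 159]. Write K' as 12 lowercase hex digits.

|K| = 9 > B = 6, so first hash the key.
H(K): XOR 51⊕64⊕b1⊕c0⊕f0⊕fe⊕e4⊕b8⊕9f = 89.
Zero-pad H(K) = 89 to 6 bytes: K' = 89 00 00 00 00 00.

890000000000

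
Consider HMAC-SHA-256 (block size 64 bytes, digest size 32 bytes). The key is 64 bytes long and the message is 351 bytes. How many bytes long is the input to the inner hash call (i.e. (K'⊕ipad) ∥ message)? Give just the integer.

Key is 64 ≤ 64 bytes, zero-padded: |K'| = 64.
Inner input = (K'⊕ipad) ∥ m → 64 + 351 = 415 bytes.

415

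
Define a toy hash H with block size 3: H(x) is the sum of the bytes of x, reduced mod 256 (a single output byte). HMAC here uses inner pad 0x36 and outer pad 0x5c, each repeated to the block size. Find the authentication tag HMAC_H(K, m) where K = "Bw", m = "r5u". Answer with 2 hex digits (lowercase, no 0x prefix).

ac

Key "Bw" = 42 77 is 2 bytes ≤ B = 3; zero-pad to 3 bytes: K' = 42 77 00.
K' ⊕ ipad = 74 41 36.  K' ⊕ opad = 1e 2b 5c.
Inner input = (K'⊕ipad) ∥ m = 74 41 36 ∥ 72 35 75.
Inner hash: sum = 116+65+54+114+53+117 = 519; mod 256 = 7 → 07.
Outer input = (K'⊕opad) ∥ inner = 1e 2b 5c ∥ 07.
Outer hash (tag): sum = 30+43+92+7 = 172 → ac.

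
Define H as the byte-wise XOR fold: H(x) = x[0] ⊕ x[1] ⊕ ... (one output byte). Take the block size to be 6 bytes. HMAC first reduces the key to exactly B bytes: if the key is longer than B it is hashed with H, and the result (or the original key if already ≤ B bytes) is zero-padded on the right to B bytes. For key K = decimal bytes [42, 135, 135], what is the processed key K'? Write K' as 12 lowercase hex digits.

Key decimal bytes [42, 135, 135] = 2a 87 87 is 3 bytes ≤ B = 6; zero-pad to 6 bytes: K' = 2a 87 87 00 00 00.

2a8787000000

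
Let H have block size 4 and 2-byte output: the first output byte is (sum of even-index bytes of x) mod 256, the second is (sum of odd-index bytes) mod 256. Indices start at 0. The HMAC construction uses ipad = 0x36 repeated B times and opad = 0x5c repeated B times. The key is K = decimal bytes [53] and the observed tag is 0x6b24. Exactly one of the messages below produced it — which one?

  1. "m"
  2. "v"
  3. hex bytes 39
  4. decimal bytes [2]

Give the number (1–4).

Key decimal bytes [53] = 35 is 1 byte ≤ B = 4; zero-pad to 4 bytes: K' = 35 00 00 00.
K' ⊕ ipad = 03 36 36 36; K' ⊕ opad = 69 5c 5c 5c.
m1: inner = H(03 36 36 36 6d) = a6 6c; tag = H(69 5c 5c 5c a6 6c) = 6b24 ← matches
m2: inner = H(03 36 36 36 76) = af 6c; tag = H(69 5c 5c 5c af 6c) = 7424
m3: inner = H(03 36 36 36 39) = 72 6c; tag = H(69 5c 5c 5c 72 6c) = 3724
m4: inner = H(03 36 36 36 02) = 3b 6c; tag = H(69 5c 5c 5c 3b 6c) = 0024

1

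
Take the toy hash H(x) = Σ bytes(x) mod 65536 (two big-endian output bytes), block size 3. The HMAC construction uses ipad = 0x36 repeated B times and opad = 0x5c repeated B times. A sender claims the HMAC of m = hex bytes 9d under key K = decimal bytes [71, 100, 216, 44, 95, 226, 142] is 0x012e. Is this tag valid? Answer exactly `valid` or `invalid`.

Key decimal bytes [71, 100, 216, 44, 95, 226, 142] = 47 64 d8 2c 5f e2 8e is 7 bytes > B = 3, so hash it first: H(key) = 03 7e, then zero-pad to 3 bytes: K' = 03 7e 00.
K' ⊕ ipad = 35 48 36; K' ⊕ opad = 5f 22 5c.
Inner hash: sum = 53+72+54+157 = 336 → 01 50.
Outer hash (recomputed tag): sum = 95+34+92+1+80 = 302 → 01 2e.
Recomputed tag = 012e; claimed = 012e → match.

valid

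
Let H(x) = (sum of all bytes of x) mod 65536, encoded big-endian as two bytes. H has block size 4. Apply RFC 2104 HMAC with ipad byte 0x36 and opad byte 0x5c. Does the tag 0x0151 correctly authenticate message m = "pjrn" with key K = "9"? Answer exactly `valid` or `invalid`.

invalid

Key "9" = 39 is 1 byte ≤ B = 4; zero-pad to 4 bytes: K' = 39 00 00 00.
K' ⊕ ipad = 0f 36 36 36; K' ⊕ opad = 65 5c 5c 5c.
Inner hash: sum = 15+54+54+54+112+106+114+110 = 619 → 02 6b.
Outer hash (recomputed tag): sum = 101+92+92+92+2+107 = 486 → 01 e6.
Recomputed tag = 01e6; claimed = 0151 → mismatch.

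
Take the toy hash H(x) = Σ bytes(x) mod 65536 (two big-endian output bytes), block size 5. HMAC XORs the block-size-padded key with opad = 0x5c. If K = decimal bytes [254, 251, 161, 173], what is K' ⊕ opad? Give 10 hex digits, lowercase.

Key decimal bytes [254, 251, 161, 173] = fe fb a1 ad is 4 bytes ≤ B = 5; zero-pad to 5 bytes: K' = fe fb a1 ad 00.
XOR each byte with 0x5c: fe⊕5c=a2, fb⊕5c=a7, a1⊕5c=fd, ad⊕5c=f1, 00⊕5c=5c.

a2a7fdf15c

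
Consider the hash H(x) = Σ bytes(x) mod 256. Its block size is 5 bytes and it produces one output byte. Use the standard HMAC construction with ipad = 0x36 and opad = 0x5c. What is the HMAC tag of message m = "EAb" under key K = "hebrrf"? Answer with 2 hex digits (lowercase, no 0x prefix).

Key "hebrrf" = 68 65 62 72 72 66 is 6 bytes > B = 5, so hash it first: H(key) = 79, then zero-pad to 5 bytes: K' = 79 00 00 00 00.
K' ⊕ ipad = 4f 36 36 36 36.  K' ⊕ opad = 25 5c 5c 5c 5c.
Inner input = (K'⊕ipad) ∥ m = 4f 36 36 36 36 ∥ 45 41 62.
Inner hash: sum = 79+54+54+54+54+69+65+98 = 527; mod 256 = 15 → 0f.
Outer input = (K'⊕opad) ∥ inner = 25 5c 5c 5c 5c ∥ 0f.
Outer hash (tag): sum = 37+92+92+92+92+15 = 420; mod 256 = 164 → a4.

a4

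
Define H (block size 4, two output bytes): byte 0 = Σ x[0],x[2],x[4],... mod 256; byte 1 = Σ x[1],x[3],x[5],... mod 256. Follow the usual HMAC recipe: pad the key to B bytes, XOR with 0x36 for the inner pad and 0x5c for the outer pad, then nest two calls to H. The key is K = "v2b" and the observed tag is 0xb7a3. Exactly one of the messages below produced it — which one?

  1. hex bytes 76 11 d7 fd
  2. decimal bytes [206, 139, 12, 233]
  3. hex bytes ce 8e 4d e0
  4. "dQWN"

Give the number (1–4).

4

Key "v2b" = 76 32 62 is 3 bytes ≤ B = 4; zero-pad to 4 bytes: K' = 76 32 62 00.
K' ⊕ ipad = 40 04 54 36; K' ⊕ opad = 2a 6e 3e 5c.
m1: inner = H(40 04 54 36 76 11 d7 fd) = e1 48; tag = H(2a 6e 3e 5c e1 48) = 4912
m2: inner = H(40 04 54 36 ce 8b 0c e9) = 6e ae; tag = H(2a 6e 3e 5c 6e ae) = d678
m3: inner = H(40 04 54 36 ce 8e 4d e0) = af a8; tag = H(2a 6e 3e 5c af a8) = 1772
m4: inner = H(40 04 54 36 64 51 57 4e) = 4f d9; tag = H(2a 6e 3e 5c 4f d9) = b7a3 ← matches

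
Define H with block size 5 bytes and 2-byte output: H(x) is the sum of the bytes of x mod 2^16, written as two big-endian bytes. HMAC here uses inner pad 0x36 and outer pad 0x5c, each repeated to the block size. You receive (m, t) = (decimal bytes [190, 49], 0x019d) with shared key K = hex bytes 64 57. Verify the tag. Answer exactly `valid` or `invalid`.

Key hex bytes 64 57 is 2 bytes ≤ B = 5; zero-pad to 5 bytes: K' = 64 57 00 00 00.
K' ⊕ ipad = 52 61 36 36 36; K' ⊕ opad = 38 0b 5c 5c 5c.
Inner hash: sum = 82+97+54+54+54+190+49 = 580 → 02 44.
Outer hash (recomputed tag): sum = 56+11+92+92+92+2+68 = 413 → 01 9d.
Recomputed tag = 019d; claimed = 019d → match.

valid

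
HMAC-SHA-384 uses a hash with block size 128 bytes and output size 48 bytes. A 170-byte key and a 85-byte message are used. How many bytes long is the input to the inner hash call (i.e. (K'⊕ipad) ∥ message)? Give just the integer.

213

Key is 170 > 128 bytes, so it is hashed to 48 bytes then zero-padded to 128: |K'| = 128.
Inner input = (K'⊕ipad) ∥ m → 128 + 85 = 213 bytes.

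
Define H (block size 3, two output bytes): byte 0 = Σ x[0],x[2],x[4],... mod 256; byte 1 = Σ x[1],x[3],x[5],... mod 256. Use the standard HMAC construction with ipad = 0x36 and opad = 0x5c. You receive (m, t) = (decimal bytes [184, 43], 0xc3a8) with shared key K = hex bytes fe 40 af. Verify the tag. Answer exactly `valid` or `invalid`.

Key hex bytes fe 40 af is exactly B = 3 bytes: K' = fe 40 af.
K' ⊕ ipad = c8 76 99; K' ⊕ opad = a2 1c f3.
Inner hash: even-index sum = 396 mod 256 = 140; odd-index sum = 302 mod 256 = 46 → 8c 2e.
Outer hash (recomputed tag): even-index sum = 451 mod 256 = 195; odd-index sum = 168 mod 256 = 168 → c3 a8.
Recomputed tag = c3a8; claimed = c3a8 → match.

valid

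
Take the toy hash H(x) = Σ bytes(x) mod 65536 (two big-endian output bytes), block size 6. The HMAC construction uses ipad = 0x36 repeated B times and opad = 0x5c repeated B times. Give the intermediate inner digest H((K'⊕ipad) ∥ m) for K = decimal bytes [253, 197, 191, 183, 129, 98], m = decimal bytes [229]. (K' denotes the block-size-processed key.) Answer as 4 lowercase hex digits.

Key decimal bytes [253, 197, 191, 183, 129, 98] = fd c5 bf b7 81 62 is exactly B = 6 bytes: K' = fd c5 bf b7 81 62.
K' ⊕ ipad = cb f3 89 81 b7 54.
Inner input = cb f3 89 81 b7 54 ∥ e5.
Inner hash: sum = 203+243+137+129+183+84+229 = 1208 → 04 b8.

04b8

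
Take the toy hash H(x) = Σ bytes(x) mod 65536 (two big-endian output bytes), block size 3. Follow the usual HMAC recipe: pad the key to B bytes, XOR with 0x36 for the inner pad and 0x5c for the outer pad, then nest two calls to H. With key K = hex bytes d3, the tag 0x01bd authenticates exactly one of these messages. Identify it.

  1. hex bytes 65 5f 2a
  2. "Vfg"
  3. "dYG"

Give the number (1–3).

2

Key hex bytes d3 is 1 byte ≤ B = 3; zero-pad to 3 bytes: K' = d3 00 00.
K' ⊕ ipad = e5 36 36; K' ⊕ opad = 8f 5c 5c.
m1: inner = H(e5 36 36 65 5f 2a) = 02 3f; tag = H(8f 5c 5c 02 3f) = 0188
m2: inner = H(e5 36 36 56 66 67) = 02 74; tag = H(8f 5c 5c 02 74) = 01bd ← matches
m3: inner = H(e5 36 36 64 59 47) = 02 55; tag = H(8f 5c 5c 02 55) = 019e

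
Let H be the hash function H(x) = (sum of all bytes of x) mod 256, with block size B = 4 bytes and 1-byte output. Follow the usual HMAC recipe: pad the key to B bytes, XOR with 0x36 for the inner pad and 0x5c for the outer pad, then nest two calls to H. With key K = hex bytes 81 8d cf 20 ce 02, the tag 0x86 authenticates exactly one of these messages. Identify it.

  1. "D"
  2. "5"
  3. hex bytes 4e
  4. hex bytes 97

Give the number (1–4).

1

Key hex bytes 81 8d cf 20 ce 02 is 6 bytes > B = 4, so hash it first: H(key) = cd, then zero-pad to 4 bytes: K' = cd 00 00 00.
K' ⊕ ipad = fb 36 36 36; K' ⊕ opad = 91 5c 5c 5c.
m1: inner = H(fb 36 36 36 44) = e1; tag = H(91 5c 5c 5c e1) = 86 ← matches
m2: inner = H(fb 36 36 36 35) = d2; tag = H(91 5c 5c 5c d2) = 77
m3: inner = H(fb 36 36 36 4e) = eb; tag = H(91 5c 5c 5c eb) = 90
m4: inner = H(fb 36 36 36 97) = 34; tag = H(91 5c 5c 5c 34) = d9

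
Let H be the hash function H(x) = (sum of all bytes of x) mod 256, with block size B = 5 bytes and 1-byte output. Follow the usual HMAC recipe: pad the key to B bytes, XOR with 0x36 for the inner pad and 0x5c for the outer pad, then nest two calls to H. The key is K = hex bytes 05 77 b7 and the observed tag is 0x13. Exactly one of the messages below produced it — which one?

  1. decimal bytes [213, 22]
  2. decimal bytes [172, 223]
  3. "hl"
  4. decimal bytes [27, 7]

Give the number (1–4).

2

Key hex bytes 05 77 b7 is 3 bytes ≤ B = 5; zero-pad to 5 bytes: K' = 05 77 b7 00 00.
K' ⊕ ipad = 33 41 81 36 36; K' ⊕ opad = 59 2b eb 5c 5c.
m1: inner = H(33 41 81 36 36 d5 16) = 4c; tag = H(59 2b eb 5c 5c 4c) = 73
m2: inner = H(33 41 81 36 36 ac df) = ec; tag = H(59 2b eb 5c 5c ec) = 13 ← matches
m3: inner = H(33 41 81 36 36 68 6c) = 35; tag = H(59 2b eb 5c 5c 35) = 5c
m4: inner = H(33 41 81 36 36 1b 07) = 83; tag = H(59 2b eb 5c 5c 83) = aa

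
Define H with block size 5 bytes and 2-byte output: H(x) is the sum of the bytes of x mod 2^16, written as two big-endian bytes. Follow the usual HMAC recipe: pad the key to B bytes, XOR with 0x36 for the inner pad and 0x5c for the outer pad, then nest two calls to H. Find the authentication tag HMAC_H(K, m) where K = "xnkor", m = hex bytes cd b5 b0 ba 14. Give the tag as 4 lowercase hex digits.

0192

Key "xnkor" = 78 6e 6b 6f 72 is exactly B = 5 bytes: K' = 78 6e 6b 6f 72.
K' ⊕ ipad = 4e 58 5d 59 44.  K' ⊕ opad = 24 32 37 33 2e.
Inner input = (K'⊕ipad) ∥ m = 4e 58 5d 59 44 ∥ cd b5 b0 ba 14.
Inner hash: sum = 78+88+93+89+68+205+181+176+186+20 = 1184 → 04 a0.
Outer input = (K'⊕opad) ∥ inner = 24 32 37 33 2e ∥ 04 a0.
Outer hash (tag): sum = 36+50+55+51+46+4+160 = 402 → 01 92.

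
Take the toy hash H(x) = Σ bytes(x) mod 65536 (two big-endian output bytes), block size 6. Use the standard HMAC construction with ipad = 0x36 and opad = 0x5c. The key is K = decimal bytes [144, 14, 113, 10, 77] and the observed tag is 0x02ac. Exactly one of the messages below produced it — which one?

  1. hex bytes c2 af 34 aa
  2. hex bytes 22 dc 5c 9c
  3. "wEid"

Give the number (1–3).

3

Key decimal bytes [144, 14, 113, 10, 77] = 90 0e 71 0a 4d is 5 bytes ≤ B = 6; zero-pad to 6 bytes: K' = 90 0e 71 0a 4d 00.
K' ⊕ ipad = a6 38 47 3c 7b 36; K' ⊕ opad = cc 52 2d 56 11 5c.
m1: inner = H(a6 38 47 3c 7b 36 c2 af 34 aa) = 04 61; tag = H(cc 52 2d 56 11 5c 04 61) = 0273
m2: inner = H(a6 38 47 3c 7b 36 22 dc 5c 9c) = 04 08; tag = H(cc 52 2d 56 11 5c 04 08) = 021a
m3: inner = H(a6 38 47 3c 7b 36 77 45 69 64) = 03 9b; tag = H(cc 52 2d 56 11 5c 03 9b) = 02ac ← matches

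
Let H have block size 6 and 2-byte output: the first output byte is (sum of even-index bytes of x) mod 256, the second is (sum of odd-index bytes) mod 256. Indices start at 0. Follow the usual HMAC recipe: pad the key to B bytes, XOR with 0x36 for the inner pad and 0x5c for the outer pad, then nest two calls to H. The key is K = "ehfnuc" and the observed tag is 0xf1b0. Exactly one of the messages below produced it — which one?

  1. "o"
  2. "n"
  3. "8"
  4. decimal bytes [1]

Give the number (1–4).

Key "ehfnuc" = 65 68 66 6e 75 63 is exactly B = 6 bytes: K' = 65 68 66 6e 75 63.
K' ⊕ ipad = 53 5e 50 58 43 55; K' ⊕ opad = 39 34 3a 32 29 3f.
m1: inner = H(53 5e 50 58 43 55 6f) = 55 0b; tag = H(39 34 3a 32 29 3f 55 0b) = f1b0 ← matches
m2: inner = H(53 5e 50 58 43 55 6e) = 54 0b; tag = H(39 34 3a 32 29 3f 54 0b) = f0b0
m3: inner = H(53 5e 50 58 43 55 38) = 1e 0b; tag = H(39 34 3a 32 29 3f 1e 0b) = bab0
m4: inner = H(53 5e 50 58 43 55 01) = e7 0b; tag = H(39 34 3a 32 29 3f e7 0b) = 83b0

1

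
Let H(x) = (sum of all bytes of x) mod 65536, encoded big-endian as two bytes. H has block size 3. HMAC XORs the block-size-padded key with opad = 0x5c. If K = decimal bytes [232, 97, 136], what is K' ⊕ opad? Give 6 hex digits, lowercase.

Key decimal bytes [232, 97, 136] = e8 61 88 is exactly B = 3 bytes: K' = e8 61 88.
XOR each byte with 0x5c: e8⊕5c=b4, 61⊕5c=3d, 88⊕5c=d4.

b43dd4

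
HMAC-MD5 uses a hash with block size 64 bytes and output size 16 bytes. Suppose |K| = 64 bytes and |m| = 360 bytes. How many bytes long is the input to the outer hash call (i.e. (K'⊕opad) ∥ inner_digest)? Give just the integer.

80

Key is 64 ≤ 64 bytes, zero-padded: |K'| = 64.
Outer input = (K'⊕opad) ∥ H(inner) → 64 + 16 = 80 bytes.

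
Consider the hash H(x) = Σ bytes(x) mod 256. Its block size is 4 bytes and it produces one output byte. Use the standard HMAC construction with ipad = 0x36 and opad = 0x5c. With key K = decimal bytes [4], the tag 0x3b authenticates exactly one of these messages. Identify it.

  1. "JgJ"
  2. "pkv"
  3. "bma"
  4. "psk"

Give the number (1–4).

Key decimal bytes [4] = 04 is 1 byte ≤ B = 4; zero-pad to 4 bytes: K' = 04 00 00 00.
K' ⊕ ipad = 32 36 36 36; K' ⊕ opad = 58 5c 5c 5c.
m1: inner = H(32 36 36 36 4a 67 4a) = cf; tag = H(58 5c 5c 5c cf) = 3b ← matches
m2: inner = H(32 36 36 36 70 6b 76) = 25; tag = H(58 5c 5c 5c 25) = 91
m3: inner = H(32 36 36 36 62 6d 61) = 04; tag = H(58 5c 5c 5c 04) = 70
m4: inner = H(32 36 36 36 70 73 6b) = 22; tag = H(58 5c 5c 5c 22) = 8e

1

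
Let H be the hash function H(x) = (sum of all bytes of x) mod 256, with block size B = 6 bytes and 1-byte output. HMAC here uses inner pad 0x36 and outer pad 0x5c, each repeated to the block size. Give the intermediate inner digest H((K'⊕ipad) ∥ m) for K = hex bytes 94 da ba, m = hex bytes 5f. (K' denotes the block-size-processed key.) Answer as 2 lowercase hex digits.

Key hex bytes 94 da ba is 3 bytes ≤ B = 6; zero-pad to 6 bytes: K' = 94 da ba 00 00 00.
K' ⊕ ipad = a2 ec 8c 36 36 36.
Inner input = a2 ec 8c 36 36 36 ∥ 5f.
Inner hash: sum = 162+236+140+54+54+54+95 = 795; mod 256 = 27 → 1b.

1b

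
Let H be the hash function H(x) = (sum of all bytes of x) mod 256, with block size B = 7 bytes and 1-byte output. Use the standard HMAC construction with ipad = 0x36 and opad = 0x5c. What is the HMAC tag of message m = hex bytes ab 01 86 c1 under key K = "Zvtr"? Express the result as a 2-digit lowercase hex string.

Key "Zvtr" = 5a 76 74 72 is 4 bytes ≤ B = 7; zero-pad to 7 bytes: K' = 5a 76 74 72 00 00 00.
K' ⊕ ipad = 6c 40 42 44 36 36 36.  K' ⊕ opad = 06 2a 28 2e 5c 5c 5c.
Inner input = (K'⊕ipad) ∥ m = 6c 40 42 44 36 36 36 ∥ ab 01 86 c1.
Inner hash: sum = 108+64+66+68+54+54+54+171+1+134+193 = 967; mod 256 = 199 → c7.
Outer input = (K'⊕opad) ∥ inner = 06 2a 28 2e 5c 5c 5c ∥ c7.
Outer hash (tag): sum = 6+42+40+46+92+92+92+199 = 609; mod 256 = 97 → 61.

61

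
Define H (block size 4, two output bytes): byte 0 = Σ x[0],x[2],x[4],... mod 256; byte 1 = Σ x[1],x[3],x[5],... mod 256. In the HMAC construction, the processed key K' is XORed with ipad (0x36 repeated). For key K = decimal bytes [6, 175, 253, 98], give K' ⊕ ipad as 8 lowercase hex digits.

3099cb54

Key decimal bytes [6, 175, 253, 98] = 06 af fd 62 is exactly B = 4 bytes: K' = 06 af fd 62.
XOR each byte with 0x36: 06⊕36=30, af⊕36=99, fd⊕36=cb, 62⊕36=54.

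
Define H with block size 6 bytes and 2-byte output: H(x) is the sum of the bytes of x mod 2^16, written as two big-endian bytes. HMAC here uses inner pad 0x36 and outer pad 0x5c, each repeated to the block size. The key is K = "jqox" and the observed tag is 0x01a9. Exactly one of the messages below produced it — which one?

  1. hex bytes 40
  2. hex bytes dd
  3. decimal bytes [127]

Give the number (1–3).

Key "jqox" = 6a 71 6f 78 is 4 bytes ≤ B = 6; zero-pad to 6 bytes: K' = 6a 71 6f 78 00 00.
K' ⊕ ipad = 5c 47 59 4e 36 36; K' ⊕ opad = 36 2d 33 24 5c 5c.
m1: inner = H(5c 47 59 4e 36 36 40) = 01 f6; tag = H(36 2d 33 24 5c 5c 01 f6) = 0269
m2: inner = H(5c 47 59 4e 36 36 dd) = 02 93; tag = H(36 2d 33 24 5c 5c 02 93) = 0207
m3: inner = H(5c 47 59 4e 36 36 7f) = 02 35; tag = H(36 2d 33 24 5c 5c 02 35) = 01a9 ← matches

3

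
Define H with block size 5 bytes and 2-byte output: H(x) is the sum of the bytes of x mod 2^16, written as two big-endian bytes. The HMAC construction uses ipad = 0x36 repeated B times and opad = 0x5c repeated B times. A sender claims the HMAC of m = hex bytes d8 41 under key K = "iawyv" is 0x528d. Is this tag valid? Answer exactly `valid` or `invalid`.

invalid

Key "iawyv" = 69 61 77 79 76 is exactly B = 5 bytes: K' = 69 61 77 79 76.
K' ⊕ ipad = 5f 57 41 4f 40; K' ⊕ opad = 35 3d 2b 25 2a.
Inner hash: sum = 95+87+65+79+64+216+65 = 671 → 02 9f.
Outer hash (recomputed tag): sum = 53+61+43+37+42+2+159 = 397 → 01 8d.
Recomputed tag = 018d; claimed = 528d → mismatch.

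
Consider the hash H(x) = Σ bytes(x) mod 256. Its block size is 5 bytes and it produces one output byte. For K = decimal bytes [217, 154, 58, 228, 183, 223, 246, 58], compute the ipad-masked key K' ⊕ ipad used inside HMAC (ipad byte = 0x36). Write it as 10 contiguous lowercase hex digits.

Key decimal bytes [217, 154, 58, 228, 183, 223, 246, 58] = d9 9a 3a e4 b7 df f6 3a is 8 bytes > B = 5, so hash it first: H(key) = 57, then zero-pad to 5 bytes: K' = 57 00 00 00 00.
XOR each byte with 0x36: 57⊕36=61, 00⊕36=36, 00⊕36=36, 00⊕36=36, 00⊕36=36.

6136363636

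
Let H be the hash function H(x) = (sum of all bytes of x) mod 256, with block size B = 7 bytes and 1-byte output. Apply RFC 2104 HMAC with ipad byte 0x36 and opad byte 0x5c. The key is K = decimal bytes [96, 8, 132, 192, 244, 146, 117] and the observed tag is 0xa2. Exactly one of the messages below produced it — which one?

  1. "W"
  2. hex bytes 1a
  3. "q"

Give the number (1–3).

Key decimal bytes [96, 8, 132, 192, 244, 146, 117] = 60 08 84 c0 f4 92 75 is exactly B = 7 bytes: K' = 60 08 84 c0 f4 92 75.
K' ⊕ ipad = 56 3e b2 f6 c2 a4 43; K' ⊕ opad = 3c 54 d8 9c a8 ce 29.
m1: inner = H(56 3e b2 f6 c2 a4 43 57) = 3c; tag = H(3c 54 d8 9c a8 ce 29 3c) = df
m2: inner = H(56 3e b2 f6 c2 a4 43 1a) = ff; tag = H(3c 54 d8 9c a8 ce 29 ff) = a2 ← matches
m3: inner = H(56 3e b2 f6 c2 a4 43 71) = 56; tag = H(3c 54 d8 9c a8 ce 29 56) = f9

2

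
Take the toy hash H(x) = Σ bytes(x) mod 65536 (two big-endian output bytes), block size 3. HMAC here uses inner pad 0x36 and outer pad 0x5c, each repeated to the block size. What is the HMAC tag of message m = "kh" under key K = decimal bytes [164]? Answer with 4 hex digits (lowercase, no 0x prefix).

0282

Key decimal bytes [164] = a4 is 1 byte ≤ B = 3; zero-pad to 3 bytes: K' = a4 00 00.
K' ⊕ ipad = 92 36 36.  K' ⊕ opad = f8 5c 5c.
Inner input = (K'⊕ipad) ∥ m = 92 36 36 ∥ 6b 68.
Inner hash: sum = 146+54+54+107+104 = 465 → 01 d1.
Outer input = (K'⊕opad) ∥ inner = f8 5c 5c ∥ 01 d1.
Outer hash (tag): sum = 248+92+92+1+209 = 642 → 02 82.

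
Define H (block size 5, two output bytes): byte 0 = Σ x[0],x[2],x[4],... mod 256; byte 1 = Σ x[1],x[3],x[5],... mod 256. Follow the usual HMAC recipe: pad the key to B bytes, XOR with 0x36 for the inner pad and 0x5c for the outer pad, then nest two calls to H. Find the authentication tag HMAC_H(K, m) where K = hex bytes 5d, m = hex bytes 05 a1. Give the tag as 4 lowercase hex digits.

Key hex bytes 5d is 1 byte ≤ B = 5; zero-pad to 5 bytes: K' = 5d 00 00 00 00.
K' ⊕ ipad = 6b 36 36 36 36.  K' ⊕ opad = 01 5c 5c 5c 5c.
Inner input = (K'⊕ipad) ∥ m = 6b 36 36 36 36 ∥ 05 a1.
Inner hash: even-index sum = 376 mod 256 = 120; odd-index sum = 113 mod 256 = 113 → 78 71.
Outer input = (K'⊕opad) ∥ inner = 01 5c 5c 5c 5c ∥ 78 71.
Outer hash (tag): even-index sum = 298 mod 256 = 42; odd-index sum = 304 mod 256 = 48 → 2a 30.

2a30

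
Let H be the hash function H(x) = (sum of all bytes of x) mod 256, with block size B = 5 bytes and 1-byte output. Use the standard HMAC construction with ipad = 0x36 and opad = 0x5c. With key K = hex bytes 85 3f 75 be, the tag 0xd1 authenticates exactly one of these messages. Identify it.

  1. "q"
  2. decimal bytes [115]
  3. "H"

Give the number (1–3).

1

Key hex bytes 85 3f 75 be is 4 bytes ≤ B = 5; zero-pad to 5 bytes: K' = 85 3f 75 be 00.
K' ⊕ ipad = b3 09 43 88 36; K' ⊕ opad = d9 63 29 e2 5c.
m1: inner = H(b3 09 43 88 36 71) = 2e; tag = H(d9 63 29 e2 5c 2e) = d1 ← matches
m2: inner = H(b3 09 43 88 36 73) = 30; tag = H(d9 63 29 e2 5c 30) = d3
m3: inner = H(b3 09 43 88 36 48) = 05; tag = H(d9 63 29 e2 5c 05) = a8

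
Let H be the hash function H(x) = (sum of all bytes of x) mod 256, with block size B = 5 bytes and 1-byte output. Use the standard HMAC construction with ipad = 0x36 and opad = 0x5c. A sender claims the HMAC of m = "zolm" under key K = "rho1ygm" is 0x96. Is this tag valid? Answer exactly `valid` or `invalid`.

valid

Key "rho1ygm" = 72 68 6f 31 79 67 6d is 7 bytes > B = 5, so hash it first: H(key) = c7, then zero-pad to 5 bytes: K' = c7 00 00 00 00.
K' ⊕ ipad = f1 36 36 36 36; K' ⊕ opad = 9b 5c 5c 5c 5c.
Inner hash: sum = 241+54+54+54+54+122+111+108+109 = 907; mod 256 = 139 → 8b.
Outer hash (recomputed tag): sum = 155+92+92+92+92+139 = 662; mod 256 = 150 → 96.
Recomputed tag = 96; claimed = 96 → match.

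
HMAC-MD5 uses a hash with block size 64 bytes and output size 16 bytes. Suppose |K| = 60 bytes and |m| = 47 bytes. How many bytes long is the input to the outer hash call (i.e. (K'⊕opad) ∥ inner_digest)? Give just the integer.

Key is 60 ≤ 64 bytes, zero-padded: |K'| = 64.
Outer input = (K'⊕opad) ∥ H(inner) → 64 + 16 = 80 bytes.

80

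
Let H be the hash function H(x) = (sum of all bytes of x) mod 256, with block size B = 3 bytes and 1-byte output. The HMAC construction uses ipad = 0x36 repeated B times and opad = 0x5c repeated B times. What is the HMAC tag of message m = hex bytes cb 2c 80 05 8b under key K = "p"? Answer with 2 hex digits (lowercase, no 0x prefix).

Key "p" = 70 is 1 byte ≤ B = 3; zero-pad to 3 bytes: K' = 70 00 00.
K' ⊕ ipad = 46 36 36.  K' ⊕ opad = 2c 5c 5c.
Inner input = (K'⊕ipad) ∥ m = 46 36 36 ∥ cb 2c 80 05 8b.
Inner hash: sum = 70+54+54+203+44+128+5+139 = 697; mod 256 = 185 → b9.
Outer input = (K'⊕opad) ∥ inner = 2c 5c 5c ∥ b9.
Outer hash (tag): sum = 44+92+92+185 = 413; mod 256 = 157 → 9d.

9d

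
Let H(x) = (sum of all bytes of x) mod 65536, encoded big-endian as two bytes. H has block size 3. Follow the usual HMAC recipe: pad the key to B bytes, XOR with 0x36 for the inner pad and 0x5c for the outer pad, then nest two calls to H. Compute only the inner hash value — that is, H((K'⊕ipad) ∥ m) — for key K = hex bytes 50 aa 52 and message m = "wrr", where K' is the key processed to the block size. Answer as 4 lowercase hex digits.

Key hex bytes 50 aa 52 is exactly B = 3 bytes: K' = 50 aa 52.
K' ⊕ ipad = 66 9c 64.
Inner input = 66 9c 64 ∥ 77 72 72.
Inner hash: sum = 102+156+100+119+114+114 = 705 → 02 c1.

02c1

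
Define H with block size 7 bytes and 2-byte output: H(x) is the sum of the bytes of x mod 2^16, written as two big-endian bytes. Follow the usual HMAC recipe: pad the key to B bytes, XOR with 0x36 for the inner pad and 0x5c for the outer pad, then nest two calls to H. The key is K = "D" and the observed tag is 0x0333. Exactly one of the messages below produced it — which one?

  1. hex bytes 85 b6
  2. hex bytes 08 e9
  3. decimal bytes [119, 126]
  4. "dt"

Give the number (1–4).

1

Key "D" = 44 is 1 byte ≤ B = 7; zero-pad to 7 bytes: K' = 44 00 00 00 00 00 00.
K' ⊕ ipad = 72 36 36 36 36 36 36; K' ⊕ opad = 18 5c 5c 5c 5c 5c 5c.
m1: inner = H(72 36 36 36 36 36 36 85 b6) = 02 f1; tag = H(18 5c 5c 5c 5c 5c 5c 02 f1) = 0333 ← matches
m2: inner = H(72 36 36 36 36 36 36 08 e9) = 02 a7; tag = H(18 5c 5c 5c 5c 5c 5c 02 a7) = 02e9
m3: inner = H(72 36 36 36 36 36 36 77 7e) = 02 ab; tag = H(18 5c 5c 5c 5c 5c 5c 02 ab) = 02ed
m4: inner = H(72 36 36 36 36 36 36 64 74) = 02 8e; tag = H(18 5c 5c 5c 5c 5c 5c 02 8e) = 02d0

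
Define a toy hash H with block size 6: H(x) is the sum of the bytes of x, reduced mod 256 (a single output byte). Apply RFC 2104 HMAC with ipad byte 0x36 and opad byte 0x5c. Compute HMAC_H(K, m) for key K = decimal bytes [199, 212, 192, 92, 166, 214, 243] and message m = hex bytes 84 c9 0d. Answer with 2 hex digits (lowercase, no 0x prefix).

be

Key decimal bytes [199, 212, 192, 92, 166, 214, 243] = c7 d4 c0 5c a6 d6 f3 is 7 bytes > B = 6, so hash it first: H(key) = 26, then zero-pad to 6 bytes: K' = 26 00 00 00 00 00.
K' ⊕ ipad = 10 36 36 36 36 36.  K' ⊕ opad = 7a 5c 5c 5c 5c 5c.
Inner input = (K'⊕ipad) ∥ m = 10 36 36 36 36 36 ∥ 84 c9 0d.
Inner hash: sum = 16+54+54+54+54+54+132+201+13 = 632; mod 256 = 120 → 78.
Outer input = (K'⊕opad) ∥ inner = 7a 5c 5c 5c 5c 5c ∥ 78.
Outer hash (tag): sum = 122+92+92+92+92+92+120 = 702; mod 256 = 190 → be.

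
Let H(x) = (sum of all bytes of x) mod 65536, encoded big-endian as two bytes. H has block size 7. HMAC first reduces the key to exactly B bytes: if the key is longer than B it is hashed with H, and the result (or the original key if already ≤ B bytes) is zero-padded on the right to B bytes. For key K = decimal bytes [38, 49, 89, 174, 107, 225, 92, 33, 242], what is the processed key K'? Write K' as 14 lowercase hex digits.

|K| = 9 > B = 7, so first hash the key.
H(K): sum = 38+49+89+174+107+225+92+33+242 = 1049 → 04 19.
Zero-pad H(K) = 04 19 to 7 bytes: K' = 04 19 00 00 00 00 00.

04190000000000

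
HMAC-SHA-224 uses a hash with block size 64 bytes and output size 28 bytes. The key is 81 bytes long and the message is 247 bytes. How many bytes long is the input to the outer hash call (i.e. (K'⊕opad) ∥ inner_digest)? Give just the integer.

Key is 81 > 64 bytes, so it is hashed to 28 bytes then zero-padded to 64: |K'| = 64.
Outer input = (K'⊕opad) ∥ H(inner) → 64 + 28 = 92 bytes.

92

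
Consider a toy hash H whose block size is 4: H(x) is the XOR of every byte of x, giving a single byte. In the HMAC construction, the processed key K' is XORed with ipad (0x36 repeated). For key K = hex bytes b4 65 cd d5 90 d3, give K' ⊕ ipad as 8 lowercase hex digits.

bc363636

Key hex bytes b4 65 cd d5 90 d3 is 6 bytes > B = 4, so hash it first: H(key) = 8a, then zero-pad to 4 bytes: K' = 8a 00 00 00.
XOR each byte with 0x36: 8a⊕36=bc, 00⊕36=36, 00⊕36=36, 00⊕36=36.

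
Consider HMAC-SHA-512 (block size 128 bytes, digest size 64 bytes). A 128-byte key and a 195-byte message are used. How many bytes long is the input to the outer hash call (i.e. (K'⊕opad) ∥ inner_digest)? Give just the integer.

192

Key is 128 ≤ 128 bytes, zero-padded: |K'| = 128.
Outer input = (K'⊕opad) ∥ H(inner) → 128 + 64 = 192 bytes.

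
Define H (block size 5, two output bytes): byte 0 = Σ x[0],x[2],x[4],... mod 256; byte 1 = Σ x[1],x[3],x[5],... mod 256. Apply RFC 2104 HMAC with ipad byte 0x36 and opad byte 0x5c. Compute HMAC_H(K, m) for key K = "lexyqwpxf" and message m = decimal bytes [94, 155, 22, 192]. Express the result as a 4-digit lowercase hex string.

Key "lexyqwpxf" = 6c 65 78 79 71 77 70 78 66 is 9 bytes > B = 5, so hash it first: H(key) = 2b cd, then zero-pad to 5 bytes: K' = 2b cd 00 00 00.
K' ⊕ ipad = 1d fb 36 36 36.  K' ⊕ opad = 77 91 5c 5c 5c.
Inner input = (K'⊕ipad) ∥ m = 1d fb 36 36 36 ∥ 5e 9b 16 c0.
Inner hash: even-index sum = 484 mod 256 = 228; odd-index sum = 421 mod 256 = 165 → e4 a5.
Outer input = (K'⊕opad) ∥ inner = 77 91 5c 5c 5c ∥ e4 a5.
Outer hash (tag): even-index sum = 468 mod 256 = 212; odd-index sum = 465 mod 256 = 209 → d4 d1.

d4d1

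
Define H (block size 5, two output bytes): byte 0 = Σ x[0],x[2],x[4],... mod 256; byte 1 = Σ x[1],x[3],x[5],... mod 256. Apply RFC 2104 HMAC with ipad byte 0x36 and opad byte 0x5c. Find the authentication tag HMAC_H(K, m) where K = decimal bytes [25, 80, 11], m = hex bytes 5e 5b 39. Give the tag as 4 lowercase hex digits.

2b65

Key decimal bytes [25, 80, 11] = 19 50 0b is 3 bytes ≤ B = 5; zero-pad to 5 bytes: K' = 19 50 0b 00 00.
K' ⊕ ipad = 2f 66 3d 36 36.  K' ⊕ opad = 45 0c 57 5c 5c.
Inner input = (K'⊕ipad) ∥ m = 2f 66 3d 36 36 ∥ 5e 5b 39.
Inner hash: even-index sum = 253 mod 256 = 253; odd-index sum = 307 mod 256 = 51 → fd 33.
Outer input = (K'⊕opad) ∥ inner = 45 0c 57 5c 5c ∥ fd 33.
Outer hash (tag): even-index sum = 299 mod 256 = 43; odd-index sum = 357 mod 256 = 101 → 2b 65.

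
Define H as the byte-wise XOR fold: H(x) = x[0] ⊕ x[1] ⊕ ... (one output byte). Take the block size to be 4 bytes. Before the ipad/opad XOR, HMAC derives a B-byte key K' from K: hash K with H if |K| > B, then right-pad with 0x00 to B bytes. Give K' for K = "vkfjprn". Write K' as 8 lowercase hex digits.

7d000000

|K| = 7 > B = 4, so first hash the key.
H(K): XOR 76⊕6b⊕66⊕6a⊕70⊕72⊕6e = 7d.
Zero-pad H(K) = 7d to 4 bytes: K' = 7d 00 00 00.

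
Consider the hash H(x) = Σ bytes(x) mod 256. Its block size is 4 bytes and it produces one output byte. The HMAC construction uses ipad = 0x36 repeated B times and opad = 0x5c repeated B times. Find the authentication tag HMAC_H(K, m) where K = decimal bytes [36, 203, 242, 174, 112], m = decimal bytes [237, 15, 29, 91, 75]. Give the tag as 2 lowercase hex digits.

e1

Key decimal bytes [36, 203, 242, 174, 112] = 24 cb f2 ae 70 is 5 bytes > B = 4, so hash it first: H(key) = ff, then zero-pad to 4 bytes: K' = ff 00 00 00.
K' ⊕ ipad = c9 36 36 36.  K' ⊕ opad = a3 5c 5c 5c.
Inner input = (K'⊕ipad) ∥ m = c9 36 36 36 ∥ ed 0f 1d 5b 4b.
Inner hash: sum = 201+54+54+54+237+15+29+91+75 = 810; mod 256 = 42 → 2a.
Outer input = (K'⊕opad) ∥ inner = a3 5c 5c 5c ∥ 2a.
Outer hash (tag): sum = 163+92+92+92+42 = 481; mod 256 = 225 → e1.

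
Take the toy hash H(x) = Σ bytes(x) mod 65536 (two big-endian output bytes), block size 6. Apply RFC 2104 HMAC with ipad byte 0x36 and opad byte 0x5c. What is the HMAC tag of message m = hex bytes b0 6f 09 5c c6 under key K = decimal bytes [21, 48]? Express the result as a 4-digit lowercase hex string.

0273

Key decimal bytes [21, 48] = 15 30 is 2 bytes ≤ B = 6; zero-pad to 6 bytes: K' = 15 30 00 00 00 00.
K' ⊕ ipad = 23 06 36 36 36 36.  K' ⊕ opad = 49 6c 5c 5c 5c 5c.
Inner input = (K'⊕ipad) ∥ m = 23 06 36 36 36 36 ∥ b0 6f 09 5c c6.
Inner hash: sum = 35+6+54+54+54+54+176+111+9+92+198 = 843 → 03 4b.
Outer input = (K'⊕opad) ∥ inner = 49 6c 5c 5c 5c 5c ∥ 03 4b.
Outer hash (tag): sum = 73+108+92+92+92+92+3+75 = 627 → 02 73.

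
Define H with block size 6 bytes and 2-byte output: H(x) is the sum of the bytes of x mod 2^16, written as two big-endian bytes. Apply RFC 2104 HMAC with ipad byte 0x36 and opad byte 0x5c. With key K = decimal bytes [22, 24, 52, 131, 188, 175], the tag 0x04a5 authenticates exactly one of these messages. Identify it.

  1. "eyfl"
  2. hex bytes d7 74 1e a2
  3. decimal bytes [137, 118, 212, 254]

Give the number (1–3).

3

Key decimal bytes [22, 24, 52, 131, 188, 175] = 16 18 34 83 bc af is exactly B = 6 bytes: K' = 16 18 34 83 bc af.
K' ⊕ ipad = 20 2e 02 b5 8a 99; K' ⊕ opad = 4a 44 68 df e0 f3.
m1: inner = H(20 2e 02 b5 8a 99 65 79 66 6c) = 03 d8; tag = H(4a 44 68 df e0 f3 03 d8) = 0483
m2: inner = H(20 2e 02 b5 8a 99 d7 74 1e a2) = 04 33; tag = H(4a 44 68 df e0 f3 04 33) = 03df
m3: inner = H(20 2e 02 b5 8a 99 89 76 d4 fe) = 04 f9; tag = H(4a 44 68 df e0 f3 04 f9) = 04a5 ← matches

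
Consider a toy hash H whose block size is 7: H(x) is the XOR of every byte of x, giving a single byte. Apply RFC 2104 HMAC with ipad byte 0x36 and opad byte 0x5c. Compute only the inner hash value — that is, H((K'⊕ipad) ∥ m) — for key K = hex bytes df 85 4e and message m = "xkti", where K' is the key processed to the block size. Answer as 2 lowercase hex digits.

2c

Key hex bytes df 85 4e is 3 bytes ≤ B = 7; zero-pad to 7 bytes: K' = df 85 4e 00 00 00 00.
K' ⊕ ipad = e9 b3 78 36 36 36 36.
Inner input = e9 b3 78 36 36 36 36 ∥ 78 6b 74 69.
Inner hash: XOR e9⊕b3⊕78⊕36⊕36⊕36⊕36⊕78⊕6b⊕74⊕69 = 2c.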